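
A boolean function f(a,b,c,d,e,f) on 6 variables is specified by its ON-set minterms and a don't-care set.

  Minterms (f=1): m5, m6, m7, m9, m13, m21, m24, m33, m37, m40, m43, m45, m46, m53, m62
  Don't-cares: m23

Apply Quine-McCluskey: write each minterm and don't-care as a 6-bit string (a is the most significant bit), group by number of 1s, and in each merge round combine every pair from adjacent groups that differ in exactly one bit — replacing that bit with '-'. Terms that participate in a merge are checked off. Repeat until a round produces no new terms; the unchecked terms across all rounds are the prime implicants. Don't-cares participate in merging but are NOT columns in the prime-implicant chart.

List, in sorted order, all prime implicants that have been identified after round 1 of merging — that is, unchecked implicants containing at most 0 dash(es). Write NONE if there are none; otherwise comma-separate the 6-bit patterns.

011000, 101000, 101011

Round 0: 000101✓ 000110✓ 000111✓ 001001✓ 001101✓ 010101✓ 010111✓ 011000 100001✓ 100101✓ 101000 101011 101101✓ 101110✓ 110101✓ 111110✓
Round 1: -00101✓ -01101✓ -10101✓ 0-0101✓ 0-0111✓ 00-101✓ 0001-1✓ 00011- 001-01 0101-1✓ 1-0101✓ 1-1110 10-101✓ 100-01
Round 2: --0101 -0-101 0-01-1
PIs = {--0101, -0-101, 0-01-1, 00011-, 001-01, 011000, 1-1110, 100-01, 101000, 101011}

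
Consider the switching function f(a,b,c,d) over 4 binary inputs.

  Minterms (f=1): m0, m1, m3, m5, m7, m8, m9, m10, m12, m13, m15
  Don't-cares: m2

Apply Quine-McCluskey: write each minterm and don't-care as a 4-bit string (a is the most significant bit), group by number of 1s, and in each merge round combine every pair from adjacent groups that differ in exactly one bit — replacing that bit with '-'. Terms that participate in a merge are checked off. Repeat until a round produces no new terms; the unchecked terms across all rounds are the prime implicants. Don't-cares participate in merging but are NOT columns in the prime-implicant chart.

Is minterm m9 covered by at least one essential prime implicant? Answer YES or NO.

size-2^0 implicants → 0000(✓)  0001(✓)  0010(✓)  0011(✓)  0101(✓)  0111(✓)  1000(✓)  1001(✓)  1010(✓)  1100(✓)  1101(✓)  1111(✓)
size-2^1 implicants → -000(✓)  -001(✓)  -010(✓)  -101(✓)  -111(✓)  0-01(✓)  0-11(✓)  00-0(✓)  00-1(✓)  000-(✓)  001-(✓)  01-1(✓)  1-00(✓)  1-01(✓)  10-0(✓)  100-(✓)  11-1(✓)  110-(✓)
size-2^2 implicants → --01  -0-0  -00-  -1-1  0--1  00--  1-0-
Unchecked terms (primes): --01, -0-0, -00-, -1-1, 0--1, 00--, 1-0-
Minterm coverage:
  m0 ⊆ -0-0,-00-,00--
  m1 ⊆ --01,-00-,0--1,00--
  m3 ⊆ 0--1,00--
  m5 ⊆ --01,-1-1,0--1
  m7 ⊆ -1-1,0--1
  m8 ⊆ -0-0,-00-,1-0-
  m9 ⊆ --01,-00-,1-0-
  m10 ⊆ -0-0 [E]
  m12 ⊆ 1-0- [E]
  m13 ⊆ --01,-1-1,1-0-
  m15 ⊆ -1-1 [E]
E = {-0-0, -1-1, 1-0-}

YES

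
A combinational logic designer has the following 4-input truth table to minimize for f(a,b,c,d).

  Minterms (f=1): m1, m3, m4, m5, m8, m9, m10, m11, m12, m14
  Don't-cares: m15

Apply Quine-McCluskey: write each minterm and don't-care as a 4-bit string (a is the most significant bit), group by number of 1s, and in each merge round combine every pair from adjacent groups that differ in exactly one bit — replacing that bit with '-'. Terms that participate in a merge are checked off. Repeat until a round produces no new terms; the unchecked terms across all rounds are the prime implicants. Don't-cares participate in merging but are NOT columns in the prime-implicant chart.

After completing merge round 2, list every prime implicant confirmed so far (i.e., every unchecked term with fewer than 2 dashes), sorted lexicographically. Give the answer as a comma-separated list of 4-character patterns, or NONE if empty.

[col 0] 0001*, 0011*, 0100*, 0101*, 1000*, 1001*, 1010*, 1011*, 1100*, 1110*, 1111*
[col 1] -001*, -011*, -100, 0-01, 00-1*, 010-, 1-00*, 1-10*, 1-11*, 10-0*, 10-1*, 100-*, 101-*, 11-0*, 111-*
[col 2] -0-1, 1--0, 1-1-, 10--
Prime implicants: -0-1, -100, 0-01, 010-, 1--0, 1-1-, 10--

-100, 0-01, 010-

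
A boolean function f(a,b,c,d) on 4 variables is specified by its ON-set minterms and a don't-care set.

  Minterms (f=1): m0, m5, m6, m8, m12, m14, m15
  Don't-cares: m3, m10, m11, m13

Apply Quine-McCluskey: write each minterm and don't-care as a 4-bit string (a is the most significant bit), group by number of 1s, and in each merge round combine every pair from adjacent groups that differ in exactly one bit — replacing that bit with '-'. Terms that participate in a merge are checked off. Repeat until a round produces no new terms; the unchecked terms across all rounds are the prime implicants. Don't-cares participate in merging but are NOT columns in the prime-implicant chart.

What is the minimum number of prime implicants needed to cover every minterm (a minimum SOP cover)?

Round 0: 0000✓ 0011✓ 0101✓ 0110✓ 1000✓ 1010✓ 1011✓ 1100✓ 1101✓ 1110✓ 1111✓
Round 1: -000 -011 -101 -110 1-00✓ 1-10✓ 1-11✓ 10-0✓ 101-✓ 11-0✓ 11-1✓ 110-✓ 111-✓
Round 2: 1--0 1-1- 11--
PIs = {-000, -011, -101, -110, 1--0, 1-1-, 11--}
Coverage chart:
  m0: -000 ←essential
  m5: -101 ←essential
  m6: -110 ←essential
  m8: -000,1--0
  m12: 1--0,11--
  m14: -110,1--0,1-1-,11--
  m15: 1-1-,11--
Essential: -000, -101, -110
Petrick residual → 11--
Min cover (4 terms): b'c'd' + bc'd + bcd' + ab

4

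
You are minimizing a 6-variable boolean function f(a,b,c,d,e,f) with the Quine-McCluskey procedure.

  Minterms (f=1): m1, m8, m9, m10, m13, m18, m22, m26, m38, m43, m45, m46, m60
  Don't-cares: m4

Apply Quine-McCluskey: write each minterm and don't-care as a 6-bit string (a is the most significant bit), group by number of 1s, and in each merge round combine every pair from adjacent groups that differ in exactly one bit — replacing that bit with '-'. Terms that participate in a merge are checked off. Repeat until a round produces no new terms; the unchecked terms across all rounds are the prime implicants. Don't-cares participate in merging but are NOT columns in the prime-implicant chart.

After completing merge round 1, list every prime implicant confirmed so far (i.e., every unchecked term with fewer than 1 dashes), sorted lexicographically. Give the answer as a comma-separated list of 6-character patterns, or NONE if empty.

000100, 101011, 111100

size-2^0 implicants → 000001(✓)  000100  001000(✓)  001001(✓)  001010(✓)  001101(✓)  010010(✓)  010110(✓)  011010(✓)  100110(✓)  101011  101101(✓)  101110(✓)  111100
size-2^1 implicants → -01101  0-1010  00-001  001-01  0010-0  00100-  01-010  010-10  10-110
Unchecked terms (primes): -01101, 0-1010, 00-001, 000100, 001-01, 0010-0, 00100-, 01-010, 010-10, 10-110, 101011, 111100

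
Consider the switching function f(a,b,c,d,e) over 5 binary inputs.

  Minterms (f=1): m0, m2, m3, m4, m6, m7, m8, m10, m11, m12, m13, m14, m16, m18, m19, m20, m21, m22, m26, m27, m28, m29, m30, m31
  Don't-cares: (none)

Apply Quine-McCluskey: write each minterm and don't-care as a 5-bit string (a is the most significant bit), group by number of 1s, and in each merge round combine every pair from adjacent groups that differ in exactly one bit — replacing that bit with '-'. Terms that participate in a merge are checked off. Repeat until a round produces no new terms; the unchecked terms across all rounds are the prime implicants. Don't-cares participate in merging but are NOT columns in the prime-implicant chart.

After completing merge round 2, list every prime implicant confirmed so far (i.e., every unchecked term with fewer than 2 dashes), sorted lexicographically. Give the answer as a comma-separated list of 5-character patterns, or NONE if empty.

size-2^0 implicants → 00000(✓)  00010(✓)  00011(✓)  00100(✓)  00110(✓)  00111(✓)  01000(✓)  01010(✓)  01011(✓)  01100(✓)  01101(✓)  01110(✓)  10000(✓)  10010(✓)  10011(✓)  10100(✓)  10101(✓)  10110(✓)  11010(✓)  11011(✓)  11100(✓)  11101(✓)  11110(✓)  11111(✓)
size-2^1 implicants → -0000(✓)  -0010(✓)  -0011(✓)  -0100(✓)  -0110(✓)  -1010(✓)  -1011(✓)  -1100(✓)  -1101(✓)  -1110(✓)  0-000(✓)  0-010(✓)  0-011(✓)  0-100(✓)  0-110(✓)  00-00(✓)  00-10(✓)  00-11(✓)  000-0(✓)  0001-(✓)  001-0(✓)  0011-(✓)  01-00(✓)  01-10(✓)  010-0(✓)  0101-(✓)  011-0(✓)  0110-(✓)  1-010(✓)  1-011(✓)  1-100(✓)  1-101(✓)  1-110(✓)  10-00(✓)  10-10(✓)  100-0(✓)  1001-(✓)  101-0(✓)  1010-(✓)  11-10(✓)  11-11(✓)  1101-(✓)  111-0(✓)  111-1(✓)  1110-(✓)  1111-(✓)
size-2^2 implicants → --010(✓)  --011(✓)  --100(✓)  --110(✓)  -0-00(✓)  -0-10(✓)  -00-0(✓)  -001-(✓)  -01-0(✓)  -1-10(✓)  -101-(✓)  -11-0(✓)  -110-  0--00(✓)  0--10(✓)  0-0-0(✓)  0-01-(✓)  0-1-0(✓)  00--0(✓)  00-1-  01--0(✓)  1--10(✓)  1-01-(✓)  1-1-0(✓)  1-10-  10--0(✓)  11-1-  111--
size-2^3 implicants → ---10  --01-  --1-0  -0--0  0---0
Unchecked terms (primes): ---10, --01-, --1-0, -0--0, -110-, 0---0, 00-1-, 1-10-, 11-1-, 111--

NONE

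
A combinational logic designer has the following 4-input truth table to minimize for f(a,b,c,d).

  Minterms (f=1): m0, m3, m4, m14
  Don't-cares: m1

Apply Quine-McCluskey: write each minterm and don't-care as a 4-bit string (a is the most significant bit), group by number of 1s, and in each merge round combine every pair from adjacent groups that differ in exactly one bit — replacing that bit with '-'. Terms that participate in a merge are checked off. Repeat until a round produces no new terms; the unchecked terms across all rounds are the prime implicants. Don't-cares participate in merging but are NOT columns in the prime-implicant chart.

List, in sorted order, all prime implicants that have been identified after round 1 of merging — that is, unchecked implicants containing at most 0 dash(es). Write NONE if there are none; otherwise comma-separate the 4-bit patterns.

Round 0: 0000✓ 0001✓ 0011✓ 0100✓ 1110
Round 1: 0-00 00-1 000-
PIs = {0-00, 00-1, 000-, 1110}

1110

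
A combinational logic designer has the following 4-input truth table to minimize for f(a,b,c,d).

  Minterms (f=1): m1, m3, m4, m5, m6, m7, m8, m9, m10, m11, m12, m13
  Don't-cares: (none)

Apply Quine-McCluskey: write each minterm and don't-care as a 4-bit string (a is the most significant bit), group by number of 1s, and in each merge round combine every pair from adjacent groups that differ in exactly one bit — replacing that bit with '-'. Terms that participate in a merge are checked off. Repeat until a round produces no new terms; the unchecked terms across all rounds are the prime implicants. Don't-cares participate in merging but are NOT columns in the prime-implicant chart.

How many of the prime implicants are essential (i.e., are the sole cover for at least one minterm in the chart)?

2

size-2^0 implicants → 0001(✓)  0011(✓)  0100(✓)  0101(✓)  0110(✓)  0111(✓)  1000(✓)  1001(✓)  1010(✓)  1011(✓)  1100(✓)  1101(✓)
size-2^1 implicants → -001(✓)  -011(✓)  -100(✓)  -101(✓)  0-01(✓)  0-11(✓)  00-1(✓)  01-0(✓)  01-1(✓)  010-(✓)  011-(✓)  1-00(✓)  1-01(✓)  10-0(✓)  10-1(✓)  100-(✓)  101-(✓)  110-(✓)
size-2^2 implicants → --01  -0-1  -10-  0--1  01--  1-0-  10--
Unchecked terms (primes): --01, -0-1, -10-, 0--1, 01--, 1-0-, 10--
Minterm coverage:
  m1 ⊆ --01,-0-1,0--1
  m3 ⊆ -0-1,0--1
  m4 ⊆ -10-,01--
  m5 ⊆ --01,-10-,0--1,01--
  m6 ⊆ 01-- [E]
  m7 ⊆ 0--1,01--
  m8 ⊆ 1-0-,10--
  m9 ⊆ --01,-0-1,1-0-,10--
  m10 ⊆ 10-- [E]
  m11 ⊆ -0-1,10--
  m12 ⊆ -10-,1-0-
  m13 ⊆ --01,-10-,1-0-
E = {01--, 10--}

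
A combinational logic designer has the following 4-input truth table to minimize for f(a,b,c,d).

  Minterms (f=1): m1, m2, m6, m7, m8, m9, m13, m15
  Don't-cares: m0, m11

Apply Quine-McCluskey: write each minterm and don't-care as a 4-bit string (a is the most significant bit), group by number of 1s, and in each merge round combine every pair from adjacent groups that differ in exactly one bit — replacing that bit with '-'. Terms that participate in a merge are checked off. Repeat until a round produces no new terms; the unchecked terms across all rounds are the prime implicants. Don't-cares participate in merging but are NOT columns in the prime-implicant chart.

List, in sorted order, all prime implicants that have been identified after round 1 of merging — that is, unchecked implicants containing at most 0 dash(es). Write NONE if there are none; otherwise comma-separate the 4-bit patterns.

NONE

[col 0] 0000*, 0001*, 0010*, 0110*, 0111*, 1000*, 1001*, 1011*, 1101*, 1111*
[col 1] -000*, -001*, -111, 0-10, 00-0, 000-*, 011-, 1-01*, 1-11*, 10-1*, 100-*, 11-1*
[col 2] -00-, 1--1
Prime implicants: -00-, -111, 0-10, 00-0, 011-, 1--1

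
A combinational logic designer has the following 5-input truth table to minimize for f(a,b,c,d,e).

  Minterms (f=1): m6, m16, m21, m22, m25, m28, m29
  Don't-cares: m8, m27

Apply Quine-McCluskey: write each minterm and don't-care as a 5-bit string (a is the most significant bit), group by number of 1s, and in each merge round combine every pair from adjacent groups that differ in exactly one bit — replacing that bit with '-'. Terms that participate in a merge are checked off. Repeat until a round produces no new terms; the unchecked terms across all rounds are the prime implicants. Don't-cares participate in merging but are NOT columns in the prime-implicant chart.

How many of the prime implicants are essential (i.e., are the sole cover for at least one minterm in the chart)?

[col 0] 00110*, 01000, 10000, 10101*, 10110*, 11001*, 11011*, 11100*, 11101*
[col 1] -0110, 1-101, 11-01, 110-1, 1110-
Prime implicants: -0110, 01000, 1-101, 10000, 11-01, 110-1, 1110-
PI chart (minterm → PIs covering it):
  6 | -0110  (sole → essential)
  16 | 10000  (sole → essential)
  21 | 1-101  (sole → essential)
  22 | -0110  (sole → essential)
  25 | 11-01,110-1
  28 | 1110-  (sole → essential)
  29 | 1-101,11-01,1110-
Essential prime implicants: -0110, 1-101, 10000, 1110-

4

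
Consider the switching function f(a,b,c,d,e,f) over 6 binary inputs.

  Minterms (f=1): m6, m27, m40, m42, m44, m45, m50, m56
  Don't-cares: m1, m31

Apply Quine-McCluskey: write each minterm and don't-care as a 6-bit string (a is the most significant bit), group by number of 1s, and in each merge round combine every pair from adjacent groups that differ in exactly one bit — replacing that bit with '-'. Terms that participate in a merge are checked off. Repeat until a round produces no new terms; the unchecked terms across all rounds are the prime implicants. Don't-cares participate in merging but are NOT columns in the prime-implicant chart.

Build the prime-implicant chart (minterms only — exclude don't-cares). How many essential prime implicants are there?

[col 0] 000001, 000110, 011011*, 011111*, 101000*, 101010*, 101100*, 101101*, 110010, 111000*
[col 1] 011-11, 1-1000, 101-00, 1010-0, 10110-
Prime implicants: 000001, 000110, 011-11, 1-1000, 101-00, 1010-0, 10110-, 110010
PI chart (minterm → PIs covering it):
  6 | 000110  (sole → essential)
  27 | 011-11  (sole → essential)
  40 | 1-1000,101-00,1010-0
  42 | 1010-0  (sole → essential)
  44 | 101-00,10110-
  45 | 10110-  (sole → essential)
  50 | 110010  (sole → essential)
  56 | 1-1000  (sole → essential)
Essential prime implicants: 000110, 011-11, 1-1000, 1010-0, 10110-, 110010

6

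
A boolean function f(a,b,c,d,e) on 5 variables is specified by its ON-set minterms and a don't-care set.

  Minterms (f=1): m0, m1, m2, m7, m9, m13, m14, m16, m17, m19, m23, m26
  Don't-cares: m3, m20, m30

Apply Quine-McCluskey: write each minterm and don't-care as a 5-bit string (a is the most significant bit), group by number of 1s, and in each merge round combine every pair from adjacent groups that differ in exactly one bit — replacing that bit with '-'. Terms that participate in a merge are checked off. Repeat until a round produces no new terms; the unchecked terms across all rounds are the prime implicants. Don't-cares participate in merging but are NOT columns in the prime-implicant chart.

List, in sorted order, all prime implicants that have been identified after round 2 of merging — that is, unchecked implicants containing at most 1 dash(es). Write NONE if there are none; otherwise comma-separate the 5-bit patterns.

size-2^0 implicants → 00000(✓)  00001(✓)  00010(✓)  00011(✓)  00111(✓)  01001(✓)  01101(✓)  01110(✓)  10000(✓)  10001(✓)  10011(✓)  10100(✓)  10111(✓)  11010(✓)  11110(✓)
size-2^1 implicants → -0000(✓)  -0001(✓)  -0011(✓)  -0111(✓)  -1110  0-001  00-11(✓)  000-0(✓)  000-1(✓)  0000-(✓)  0001-(✓)  01-01  10-00  10-11(✓)  100-1(✓)  1000-(✓)  11-10
size-2^2 implicants → -0-11  -00-1  -000-  000--
Unchecked terms (primes): -0-11, -00-1, -000-, -1110, 0-001, 000--, 01-01, 10-00, 11-10

-1110, 0-001, 01-01, 10-00, 11-10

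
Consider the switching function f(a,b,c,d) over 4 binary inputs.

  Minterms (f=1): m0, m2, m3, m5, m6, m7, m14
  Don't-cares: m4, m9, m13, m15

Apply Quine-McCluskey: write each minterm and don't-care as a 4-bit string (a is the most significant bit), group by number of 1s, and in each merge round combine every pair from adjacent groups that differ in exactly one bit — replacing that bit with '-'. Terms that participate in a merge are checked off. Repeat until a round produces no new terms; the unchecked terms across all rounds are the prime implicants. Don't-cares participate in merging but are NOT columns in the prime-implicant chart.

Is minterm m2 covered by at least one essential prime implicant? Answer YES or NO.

size-2^0 implicants → 0000(✓)  0010(✓)  0011(✓)  0100(✓)  0101(✓)  0110(✓)  0111(✓)  1001(✓)  1101(✓)  1110(✓)  1111(✓)
size-2^1 implicants → -101(✓)  -110(✓)  -111(✓)  0-00(✓)  0-10(✓)  0-11(✓)  00-0(✓)  001-(✓)  01-0(✓)  01-1(✓)  010-(✓)  011-(✓)  1-01  11-1(✓)  111-(✓)
size-2^2 implicants → -1-1  -11-  0--0  0-1-  01--
Unchecked terms (primes): -1-1, -11-, 0--0, 0-1-, 01--, 1-01
Minterm coverage:
  m0 ⊆ 0--0 [E]
  m2 ⊆ 0--0,0-1-
  m3 ⊆ 0-1- [E]
  m5 ⊆ -1-1,01--
  m6 ⊆ -11-,0--0,0-1-,01--
  m7 ⊆ -1-1,-11-,0-1-,01--
  m14 ⊆ -11- [E]
E = {-11-, 0--0, 0-1-}

YES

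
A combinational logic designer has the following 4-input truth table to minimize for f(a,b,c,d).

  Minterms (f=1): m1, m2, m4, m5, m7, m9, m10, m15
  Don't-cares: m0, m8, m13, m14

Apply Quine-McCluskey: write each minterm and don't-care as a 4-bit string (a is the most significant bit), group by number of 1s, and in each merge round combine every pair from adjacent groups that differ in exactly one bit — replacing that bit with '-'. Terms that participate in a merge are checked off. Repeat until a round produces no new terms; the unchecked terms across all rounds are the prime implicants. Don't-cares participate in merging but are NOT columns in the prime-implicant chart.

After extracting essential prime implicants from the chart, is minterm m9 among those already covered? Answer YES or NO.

size-2^0 implicants → 0000(✓)  0001(✓)  0010(✓)  0100(✓)  0101(✓)  0111(✓)  1000(✓)  1001(✓)  1010(✓)  1101(✓)  1110(✓)  1111(✓)
size-2^1 implicants → -000(✓)  -001(✓)  -010(✓)  -101(✓)  -111(✓)  0-00(✓)  0-01(✓)  00-0(✓)  000-(✓)  01-1(✓)  010-(✓)  1-01(✓)  1-10  10-0(✓)  100-(✓)  11-1(✓)  111-
size-2^2 implicants → --01  -0-0  -00-  -1-1  0-0-
Unchecked terms (primes): --01, -0-0, -00-, -1-1, 0-0-, 1-10, 111-
Minterm coverage:
  m1 ⊆ --01,-00-,0-0-
  m2 ⊆ -0-0 [E]
  m4 ⊆ 0-0- [E]
  m5 ⊆ --01,-1-1,0-0-
  m7 ⊆ -1-1 [E]
  m9 ⊆ --01,-00-
  m10 ⊆ -0-0,1-10
  m15 ⊆ -1-1,111-
E = {-0-0, -1-1, 0-0-}

NO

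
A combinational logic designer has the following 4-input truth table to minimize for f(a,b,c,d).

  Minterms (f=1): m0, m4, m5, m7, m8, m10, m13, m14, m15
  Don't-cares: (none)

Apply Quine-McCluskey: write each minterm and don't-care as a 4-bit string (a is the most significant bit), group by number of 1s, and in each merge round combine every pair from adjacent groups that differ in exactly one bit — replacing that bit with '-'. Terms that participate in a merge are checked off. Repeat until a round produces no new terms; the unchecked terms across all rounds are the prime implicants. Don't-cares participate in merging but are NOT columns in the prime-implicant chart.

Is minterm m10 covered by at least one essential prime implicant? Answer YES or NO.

NO

[col 0] 0000*, 0100*, 0101*, 0111*, 1000*, 1010*, 1101*, 1110*, 1111*
[col 1] -000, -101*, -111*, 0-00, 01-1*, 010-, 1-10, 10-0, 11-1*, 111-
[col 2] -1-1
Prime implicants: -000, -1-1, 0-00, 010-, 1-10, 10-0, 111-
PI chart (minterm → PIs covering it):
  0 | -000,0-00
  4 | 0-00,010-
  5 | -1-1,010-
  7 | -1-1  (sole → essential)
  8 | -000,10-0
  10 | 1-10,10-0
  13 | -1-1  (sole → essential)
  14 | 1-10,111-
  15 | -1-1,111-
Essential prime implicants: -1-1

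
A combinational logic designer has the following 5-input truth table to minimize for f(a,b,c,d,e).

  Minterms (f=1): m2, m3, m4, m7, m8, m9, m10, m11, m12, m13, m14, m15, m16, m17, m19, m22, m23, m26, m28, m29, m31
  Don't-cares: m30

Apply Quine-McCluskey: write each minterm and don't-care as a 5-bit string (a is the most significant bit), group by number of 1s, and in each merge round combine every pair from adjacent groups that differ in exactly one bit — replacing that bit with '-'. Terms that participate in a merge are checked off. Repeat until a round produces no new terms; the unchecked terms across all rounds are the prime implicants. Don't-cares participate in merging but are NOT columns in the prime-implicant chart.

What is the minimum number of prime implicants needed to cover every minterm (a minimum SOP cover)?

Round 0: 00010✓ 00011✓ 00100✓ 00111✓ 01000✓ 01001✓ 01010✓ 01011✓ 01100✓ 01101✓ 01110✓ 01111✓ 10000✓ 10001✓ 10011✓ 10110✓ 10111✓ 11010✓ 11100✓ 11101✓ 11110✓ 11111✓
Round 1: -0011✓ -0111✓ -1010✓ -1100✓ -1101✓ -1110✓ -1111✓ 0-010✓ 0-011✓ 0-100 0-111✓ 00-11✓ 0001-✓ 01-00✓ 01-01✓ 01-10✓ 01-11✓ 010-0✓ 010-1✓ 0100-✓ 0101-✓ 011-0✓ 011-1✓ 0110-✓ 0111-✓ 1-110✓ 1-111✓ 10-11✓ 100-1 1000- 1011-✓ 11-10✓ 111-0✓ 111-1✓ 1110-✓ 1111-✓
Round 2: --111 -0-11 -1-10 -11-0✓ -11-1✓ -110-✓ -111-✓ 0--11 0-01- 01--0✓ 01--1✓ 01-0-✓ 01-1-✓ 010--✓ 011--✓ 1-11- 111--✓
Round 3: -11-- 01---
PIs = {--111, -0-11, -1-10, -11--, 0--11, 0-01-, 0-100, 01---, 1-11-, 100-1, 1000-}
Coverage chart:
  m2: 0-01- ←essential
  m3: -0-11,0--11,0-01-
  m4: 0-100 ←essential
  m7: --111,-0-11,0--11
  m8: 01--- ←essential
  m9: 01--- ←essential
  m10: -1-10,0-01-,01---
  m11: 0--11,0-01-,01---
  m12: -11--,0-100,01---
  m13: -11--,01---
  m14: -1-10,-11--,01---
  m15: --111,-11--,0--11,01---
  m16: 1000- ←essential
  m17: 100-1,1000-
  m19: -0-11,100-1
  m22: 1-11- ←essential
  m23: --111,-0-11,1-11-
  m26: -1-10 ←essential
  m28: -11-- ←essential
  m29: -11-- ←essential
  m31: --111,-11--,1-11-
Essential: -1-10, -11--, 0-01-, 0-100, 01---, 1-11-, 1000-
Petrick residual → -0-11
Min cover (8 terms): b'de + bde' + bc + a'c'd + a'cd'e' + a'b + acd + ab'c'd'

8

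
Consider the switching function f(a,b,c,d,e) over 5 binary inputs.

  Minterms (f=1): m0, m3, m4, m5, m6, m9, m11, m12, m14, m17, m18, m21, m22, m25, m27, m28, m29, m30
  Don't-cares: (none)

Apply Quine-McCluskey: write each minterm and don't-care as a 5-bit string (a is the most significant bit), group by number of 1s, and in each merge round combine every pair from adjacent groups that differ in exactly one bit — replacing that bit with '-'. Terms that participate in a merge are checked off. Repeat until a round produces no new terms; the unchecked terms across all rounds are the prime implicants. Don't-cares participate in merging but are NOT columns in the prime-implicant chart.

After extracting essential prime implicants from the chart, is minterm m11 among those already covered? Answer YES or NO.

size-2^0 implicants → 00000(✓)  00011(✓)  00100(✓)  00101(✓)  00110(✓)  01001(✓)  01011(✓)  01100(✓)  01110(✓)  10001(✓)  10010(✓)  10101(✓)  10110(✓)  11001(✓)  11011(✓)  11100(✓)  11101(✓)  11110(✓)
size-2^1 implicants → -0101  -0110(✓)  -1001(✓)  -1011(✓)  -1100(✓)  -1110(✓)  0-011  0-100(✓)  0-110(✓)  00-00  001-0(✓)  0010-  010-1(✓)  011-0(✓)  1-001(✓)  1-101(✓)  1-110(✓)  10-01(✓)  10-10  11-01(✓)  110-1(✓)  111-0(✓)  1110-
size-2^2 implicants → --110  -10-1  -11-0  0-1-0  1--01
Unchecked terms (primes): --110, -0101, -10-1, -11-0, 0-011, 0-1-0, 00-00, 0010-, 1--01, 10-10, 1110-
Minterm coverage:
  m0 ⊆ 00-00 [E]
  m3 ⊆ 0-011 [E]
  m4 ⊆ 0-1-0,00-00,0010-
  m5 ⊆ -0101,0010-
  m6 ⊆ --110,0-1-0
  m9 ⊆ -10-1 [E]
  m11 ⊆ -10-1,0-011
  m12 ⊆ -11-0,0-1-0
  m14 ⊆ --110,-11-0,0-1-0
  m17 ⊆ 1--01 [E]
  m18 ⊆ 10-10 [E]
  m21 ⊆ -0101,1--01
  m22 ⊆ --110,10-10
  m25 ⊆ -10-1,1--01
  m27 ⊆ -10-1 [E]
  m28 ⊆ -11-0,1110-
  m29 ⊆ 1--01,1110-
  m30 ⊆ --110,-11-0
E = {-10-1, 0-011, 00-00, 1--01, 10-10}

YES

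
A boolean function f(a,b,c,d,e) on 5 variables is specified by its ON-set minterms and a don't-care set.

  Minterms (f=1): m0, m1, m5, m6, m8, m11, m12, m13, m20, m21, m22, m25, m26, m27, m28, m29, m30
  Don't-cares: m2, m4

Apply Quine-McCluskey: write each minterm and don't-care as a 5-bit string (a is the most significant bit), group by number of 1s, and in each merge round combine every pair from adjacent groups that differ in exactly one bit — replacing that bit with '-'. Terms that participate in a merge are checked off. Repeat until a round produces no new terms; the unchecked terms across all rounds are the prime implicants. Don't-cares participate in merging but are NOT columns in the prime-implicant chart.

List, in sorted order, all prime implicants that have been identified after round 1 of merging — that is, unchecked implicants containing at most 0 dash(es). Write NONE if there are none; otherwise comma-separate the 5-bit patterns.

NONE

Round 0: 00000✓ 00001✓ 00010✓ 00100✓ 00101✓ 00110✓ 01000✓ 01011✓ 01100✓ 01101✓ 10100✓ 10101✓ 10110✓ 11001✓ 11010✓ 11011✓ 11100✓ 11101✓ 11110✓
Round 1: -0100✓ -0101✓ -0110✓ -1011 -1100✓ -1101✓ 0-000✓ 0-100✓ 0-101✓ 00-00✓ 00-01✓ 00-10✓ 000-0✓ 0000-✓ 001-0✓ 0010-✓ 01-00✓ 0110-✓ 1-100✓ 1-101✓ 1-110✓ 101-0✓ 1010-✓ 11-01 11-10 110-1 1101- 111-0✓ 1110-✓
Round 2: --100✓ --101✓ -01-0 -010-✓ -110-✓ 0--00 0-10-✓ 00--0 00-0- 1-1-0 1-10-✓
Round 3: --10-
PIs = {--10-, -01-0, -1011, 0--00, 00--0, 00-0-, 1-1-0, 11-01, 11-10, 110-1, 1101-}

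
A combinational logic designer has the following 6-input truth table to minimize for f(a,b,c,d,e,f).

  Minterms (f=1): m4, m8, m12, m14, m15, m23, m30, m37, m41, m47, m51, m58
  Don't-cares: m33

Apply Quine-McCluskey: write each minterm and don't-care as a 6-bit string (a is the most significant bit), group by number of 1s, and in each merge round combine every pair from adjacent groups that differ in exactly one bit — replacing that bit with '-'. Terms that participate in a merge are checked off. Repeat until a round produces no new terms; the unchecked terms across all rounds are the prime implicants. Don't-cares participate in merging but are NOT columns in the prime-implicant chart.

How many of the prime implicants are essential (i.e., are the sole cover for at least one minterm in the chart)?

Round 0: 000100✓ 001000✓ 001100✓ 001110✓ 001111✓ 010111 011110✓ 100001✓ 100101✓ 101001✓ 101111✓ 110011 111010
Round 1: -01111 0-1110 00-100 001-00 0011-0 00111- 10-001 100-01
PIs = {-01111, 0-1110, 00-100, 001-00, 0011-0, 00111-, 010111, 10-001, 100-01, 110011, 111010}
Coverage chart:
  m4: 00-100 ←essential
  m8: 001-00 ←essential
  m12: 00-100,001-00,0011-0
  m14: 0-1110,0011-0,00111-
  m15: -01111,00111-
  m23: 010111 ←essential
  m30: 0-1110 ←essential
  m37: 100-01 ←essential
  m41: 10-001 ←essential
  m47: -01111 ←essential
  m51: 110011 ←essential
  m58: 111010 ←essential
Essential: -01111, 0-1110, 00-100, 001-00, 010111, 10-001, 100-01, 110011, 111010

9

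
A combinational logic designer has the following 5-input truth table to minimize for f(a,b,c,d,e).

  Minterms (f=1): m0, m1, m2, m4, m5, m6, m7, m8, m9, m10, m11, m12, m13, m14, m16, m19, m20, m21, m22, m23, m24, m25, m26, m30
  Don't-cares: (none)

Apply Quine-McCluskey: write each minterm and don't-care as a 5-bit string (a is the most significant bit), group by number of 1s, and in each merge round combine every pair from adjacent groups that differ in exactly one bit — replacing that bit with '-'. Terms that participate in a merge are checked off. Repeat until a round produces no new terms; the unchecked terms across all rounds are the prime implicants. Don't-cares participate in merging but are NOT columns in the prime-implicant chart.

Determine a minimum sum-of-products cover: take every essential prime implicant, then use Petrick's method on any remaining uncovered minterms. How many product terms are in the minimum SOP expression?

8

size-2^0 implicants → 00000(✓)  00001(✓)  00010(✓)  00100(✓)  00101(✓)  00110(✓)  00111(✓)  01000(✓)  01001(✓)  01010(✓)  01011(✓)  01100(✓)  01101(✓)  01110(✓)  10000(✓)  10011(✓)  10100(✓)  10101(✓)  10110(✓)  10111(✓)  11000(✓)  11001(✓)  11010(✓)  11110(✓)
size-2^1 implicants → -0000(✓)  -0100(✓)  -0101(✓)  -0110(✓)  -0111(✓)  -1000(✓)  -1001(✓)  -1010(✓)  -1110(✓)  0-000(✓)  0-001(✓)  0-010(✓)  0-100(✓)  0-101(✓)  0-110(✓)  00-00(✓)  00-01(✓)  00-10(✓)  000-0(✓)  0000-(✓)  001-0(✓)  001-1(✓)  0010-(✓)  0011-(✓)  01-00(✓)  01-01(✓)  01-10(✓)  010-0(✓)  010-1(✓)  0100-(✓)  0101-(✓)  011-0(✓)  0110-(✓)  1-000(✓)  1-110(✓)  10-00(✓)  10-11  101-0(✓)  101-1(✓)  1010-(✓)  1011-(✓)  11-10(✓)  110-0(✓)  1100-(✓)
size-2^2 implicants → --000  --110  -0-00  -01-0(✓)  -01-1(✓)  -010-(✓)  -011-(✓)  -1-10  -10-0  -100-  0--00(✓)  0--01(✓)  0--10(✓)  0-0-0(✓)  0-00-(✓)  0-1-0(✓)  0-10-(✓)  00--0(✓)  00-0-(✓)  001--(✓)  01--0(✓)  01-0-(✓)  010--  101--(✓)
size-2^3 implicants → -01--  0---0  0--0-
Unchecked terms (primes): --000, --110, -0-00, -01--, -1-10, -10-0, -100-, 0---0, 0--0-, 010--, 10-11
Minterm coverage:
  m0 ⊆ --000,-0-00,0---0,0--0-
  m1 ⊆ 0--0- [E]
  m2 ⊆ 0---0 [E]
  m4 ⊆ -0-00,-01--,0---0,0--0-
  m5 ⊆ -01--,0--0-
  m6 ⊆ --110,-01--,0---0
  m7 ⊆ -01-- [E]
  m8 ⊆ --000,-10-0,-100-,0---0,0--0-,010--
  m9 ⊆ -100-,0--0-,010--
  m10 ⊆ -1-10,-10-0,0---0,010--
  m11 ⊆ 010-- [E]
  m12 ⊆ 0---0,0--0-
  m13 ⊆ 0--0- [E]
  m14 ⊆ --110,-1-10,0---0
  m16 ⊆ --000,-0-00
  m19 ⊆ 10-11 [E]
  m20 ⊆ -0-00,-01--
  m21 ⊆ -01-- [E]
  m22 ⊆ --110,-01--
  m23 ⊆ -01--,10-11
  m24 ⊆ --000,-10-0,-100-
  m25 ⊆ -100- [E]
  m26 ⊆ -1-10,-10-0
  m30 ⊆ --110,-1-10
E = {-01--, -100-, 0---0, 0--0-, 010--, 10-11}
Petrick residual → --000, -1-10
Cover = c'd'e' + b'c + bde' + bc'd' + a'e' + a'd' + a'bc' + ab'de  |cover|=8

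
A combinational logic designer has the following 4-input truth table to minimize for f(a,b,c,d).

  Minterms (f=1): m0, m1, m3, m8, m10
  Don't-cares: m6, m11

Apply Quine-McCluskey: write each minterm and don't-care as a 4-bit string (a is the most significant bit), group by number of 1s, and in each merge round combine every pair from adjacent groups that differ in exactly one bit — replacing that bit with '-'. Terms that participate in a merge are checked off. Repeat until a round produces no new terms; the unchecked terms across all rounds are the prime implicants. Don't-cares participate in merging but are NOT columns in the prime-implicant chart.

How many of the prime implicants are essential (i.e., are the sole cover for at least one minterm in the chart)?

0

Round 0: 0000✓ 0001✓ 0011✓ 0110 1000✓ 1010✓ 1011✓
Round 1: -000 -011 00-1 000- 10-0 101-
PIs = {-000, -011, 00-1, 000-, 0110, 10-0, 101-}
Coverage chart:
  m0: -000,000-
  m1: 00-1,000-
  m3: -011,00-1
  m8: -000,10-0
  m10: 10-0,101-
(no essential prime implicants)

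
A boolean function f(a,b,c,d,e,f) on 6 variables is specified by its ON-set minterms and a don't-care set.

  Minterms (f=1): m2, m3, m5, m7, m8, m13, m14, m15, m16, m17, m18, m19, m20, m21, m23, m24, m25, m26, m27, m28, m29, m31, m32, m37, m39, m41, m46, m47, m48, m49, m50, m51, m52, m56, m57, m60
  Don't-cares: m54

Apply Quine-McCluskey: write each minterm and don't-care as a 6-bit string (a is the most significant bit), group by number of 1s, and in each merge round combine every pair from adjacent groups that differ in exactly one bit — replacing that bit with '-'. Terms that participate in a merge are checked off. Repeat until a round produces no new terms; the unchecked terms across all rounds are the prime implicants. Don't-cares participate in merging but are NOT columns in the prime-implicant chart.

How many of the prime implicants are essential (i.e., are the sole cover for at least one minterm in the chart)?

10

size-2^0 implicants → 000010(✓)  000011(✓)  000101(✓)  000111(✓)  001000(✓)  001101(✓)  001110(✓)  001111(✓)  010000(✓)  010001(✓)  010010(✓)  010011(✓)  010100(✓)  010101(✓)  010111(✓)  011000(✓)  011001(✓)  011010(✓)  011011(✓)  011100(✓)  011101(✓)  011111(✓)  100000(✓)  100101(✓)  100111(✓)  101001(✓)  101110(✓)  101111(✓)  110000(✓)  110001(✓)  110010(✓)  110011(✓)  110100(✓)  110110(✓)  111000(✓)  111001(✓)  111100(✓)
size-2^1 implicants → -00101(✓)  -00111(✓)  -01110(✓)  -01111(✓)  -10000(✓)  -10001(✓)  -10010(✓)  -10011(✓)  -10100(✓)  -11000(✓)  -11001(✓)  -11100(✓)  0-0010(✓)  0-0011(✓)  0-0101(✓)  0-0111(✓)  0-1000  0-1101(✓)  0-1111(✓)  00-101(✓)  00-111(✓)  000-11(✓)  00001-(✓)  0001-1(✓)  0011-1(✓)  00111-(✓)  01-000(✓)  01-001(✓)  01-010(✓)  01-011(✓)  01-100(✓)  01-101(✓)  01-111(✓)  010-00(✓)  010-01(✓)  010-11(✓)  0100-0(✓)  0100-1(✓)  01000-(✓)  01001-(✓)  0101-1(✓)  01010-(✓)  011-00(✓)  011-01(✓)  011-11(✓)  0110-0(✓)  0110-1(✓)  01100-(✓)  01101-(✓)  0111-1(✓)  01110-(✓)  1-0000  1-1001  10-111(✓)  1001-1(✓)  10111-(✓)  11-000(✓)  11-001(✓)  11-100(✓)  110-00(✓)  110-10(✓)  1100-0(✓)  1100-1(✓)  11000-(✓)  11001-(✓)  1101-0(✓)  111-00(✓)  11100-(✓)
size-2^2 implicants → -0-111  -001-1  -0111-  -1-000(✓)  -1-001(✓)  -1-100(✓)  -10-00(✓)  -100-0(✓)  -100-1(✓)  -1000-(✓)  -1001-(✓)  -11-00(✓)  -1100-(✓)  0--101(✓)  0--111(✓)  0-0-11  0-001-  0-01-1(✓)  0-11-1(✓)  00-1-1(✓)  01--00(✓)  01--01(✓)  01--11(✓)  01-0-0(✓)  01-0-1(✓)  01-00-(✓)  01-01-(✓)  01-1-1(✓)  01-10-(✓)  010--1(✓)  010-0-(✓)  0100--(✓)  011--1(✓)  011-0-(✓)  0110--(✓)  11--00(✓)  11-00-(✓)  110--0  1100--(✓)
size-2^3 implicants → -1--00  -1-00-  -100--  0--1-1  01---1  01--0-  01-0--
Unchecked terms (primes): -0-111, -001-1, -0111-, -1--00, -1-00-, -100--, 0--1-1, 0-0-11, 0-001-, 0-1000, 01---1, 01--0-, 01-0--, 1-0000, 1-1001, 110--0
Minterm coverage:
  m2 ⊆ 0-001- [E]
  m3 ⊆ 0-0-11,0-001-
  m5 ⊆ -001-1,0--1-1
  m7 ⊆ -0-111,-001-1,0--1-1,0-0-11
  m8 ⊆ 0-1000 [E]
  m13 ⊆ 0--1-1 [E]
  m14 ⊆ -0111- [E]
  m15 ⊆ -0-111,-0111-,0--1-1
  m16 ⊆ -1--00,-1-00-,-100--,01--0-,01-0--
  m17 ⊆ -1-00-,-100--,01---1,01--0-,01-0--
  m18 ⊆ -100--,0-001-,01-0--
  m19 ⊆ -100--,0-0-11,0-001-,01---1,01-0--
  m20 ⊆ -1--00,01--0-
  m21 ⊆ 0--1-1,01---1,01--0-
  m23 ⊆ 0--1-1,0-0-11,01---1
  m24 ⊆ -1--00,-1-00-,0-1000,01--0-,01-0--
  m25 ⊆ -1-00-,01---1,01--0-,01-0--
  m26 ⊆ 01-0-- [E]
  m27 ⊆ 01---1,01-0--
  m28 ⊆ -1--00,01--0-
  m29 ⊆ 0--1-1,01---1,01--0-
  m31 ⊆ 0--1-1,01---1
  m32 ⊆ 1-0000 [E]
  m37 ⊆ -001-1 [E]
  m39 ⊆ -0-111,-001-1
  m41 ⊆ 1-1001 [E]
  m46 ⊆ -0111- [E]
  m47 ⊆ -0-111,-0111-
  m48 ⊆ -1--00,-1-00-,-100--,1-0000,110--0
  m49 ⊆ -1-00-,-100--
  m50 ⊆ -100--,110--0
  m51 ⊆ -100-- [E]
  m52 ⊆ -1--00,110--0
  m56 ⊆ -1--00,-1-00-
  m57 ⊆ -1-00-,1-1001
  m60 ⊆ -1--00 [E]
E = {-001-1, -0111-, -1--00, -100--, 0--1-1, 0-001-, 0-1000, 01-0--, 1-0000, 1-1001}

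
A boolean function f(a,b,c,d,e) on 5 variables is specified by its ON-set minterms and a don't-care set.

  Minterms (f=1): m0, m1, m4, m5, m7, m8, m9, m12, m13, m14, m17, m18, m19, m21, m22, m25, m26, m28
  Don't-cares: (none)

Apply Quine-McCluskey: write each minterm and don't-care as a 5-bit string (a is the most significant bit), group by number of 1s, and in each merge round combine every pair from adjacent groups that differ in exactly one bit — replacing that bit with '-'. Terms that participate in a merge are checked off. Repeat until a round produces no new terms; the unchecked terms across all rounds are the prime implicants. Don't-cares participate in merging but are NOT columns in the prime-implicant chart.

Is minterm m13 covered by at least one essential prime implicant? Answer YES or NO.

Round 0: 00000✓ 00001✓ 00100✓ 00101✓ 00111✓ 01000✓ 01001✓ 01100✓ 01101✓ 01110✓ 10001✓ 10010✓ 10011✓ 10101✓ 10110✓ 11001✓ 11010✓ 11100✓
Round 1: -0001✓ -0101✓ -1001✓ -1100 0-000✓ 0-001✓ 0-100✓ 0-101✓ 00-00✓ 00-01✓ 0000-✓ 001-1 0010-✓ 01-00✓ 01-01✓ 0100-✓ 011-0 0110-✓ 1-001✓ 1-010 10-01✓ 10-10 100-1 1001-
Round 2: --001 -0-01 0--00✓ 0--01✓ 0-00-✓ 0-10-✓ 00-0-✓ 01-0-✓
Round 3: 0--0-
PIs = {--001, -0-01, -1100, 0--0-, 001-1, 011-0, 1-010, 10-10, 100-1, 1001-}
Coverage chart:
  m0: 0--0- ←essential
  m1: --001,-0-01,0--0-
  m4: 0--0- ←essential
  m5: -0-01,0--0-,001-1
  m7: 001-1 ←essential
  m8: 0--0- ←essential
  m9: --001,0--0-
  m12: -1100,0--0-,011-0
  m13: 0--0- ←essential
  m14: 011-0 ←essential
  m17: --001,-0-01,100-1
  m18: 1-010,10-10,1001-
  m19: 100-1,1001-
  m21: -0-01 ←essential
  m22: 10-10 ←essential
  m25: --001 ←essential
  m26: 1-010 ←essential
  m28: -1100 ←essential
Essential: --001, -0-01, -1100, 0--0-, 001-1, 011-0, 1-010, 10-10

YES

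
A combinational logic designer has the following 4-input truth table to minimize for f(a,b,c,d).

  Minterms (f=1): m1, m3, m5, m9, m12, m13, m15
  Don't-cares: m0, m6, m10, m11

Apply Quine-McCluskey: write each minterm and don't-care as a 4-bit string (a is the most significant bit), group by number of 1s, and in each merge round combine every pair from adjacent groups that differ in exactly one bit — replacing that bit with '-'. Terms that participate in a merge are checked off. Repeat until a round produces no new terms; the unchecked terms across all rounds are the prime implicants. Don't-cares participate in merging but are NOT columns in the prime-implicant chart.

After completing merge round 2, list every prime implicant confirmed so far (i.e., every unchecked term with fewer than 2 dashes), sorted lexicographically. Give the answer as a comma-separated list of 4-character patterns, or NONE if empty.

size-2^0 implicants → 0000(✓)  0001(✓)  0011(✓)  0101(✓)  0110  1001(✓)  1010(✓)  1011(✓)  1100(✓)  1101(✓)  1111(✓)
size-2^1 implicants → -001(✓)  -011(✓)  -101(✓)  0-01(✓)  00-1(✓)  000-  1-01(✓)  1-11(✓)  10-1(✓)  101-  11-1(✓)  110-
size-2^2 implicants → --01  -0-1  1--1
Unchecked terms (primes): --01, -0-1, 000-, 0110, 1--1, 101-, 110-

000-, 0110, 101-, 110-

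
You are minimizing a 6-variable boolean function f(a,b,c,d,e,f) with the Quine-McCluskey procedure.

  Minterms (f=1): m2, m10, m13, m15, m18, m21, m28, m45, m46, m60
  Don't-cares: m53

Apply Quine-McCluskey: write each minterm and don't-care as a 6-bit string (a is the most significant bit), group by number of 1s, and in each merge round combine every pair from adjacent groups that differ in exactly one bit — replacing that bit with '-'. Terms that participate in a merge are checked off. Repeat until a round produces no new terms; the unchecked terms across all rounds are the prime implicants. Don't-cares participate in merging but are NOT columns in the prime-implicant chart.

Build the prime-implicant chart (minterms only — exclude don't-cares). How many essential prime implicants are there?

Round 0: 000010✓ 001010✓ 001101✓ 001111✓ 010010✓ 010101✓ 011100✓ 101101✓ 101110 110101✓ 111100✓
Round 1: -01101 -10101 -11100 0-0010 00-010 0011-1
PIs = {-01101, -10101, -11100, 0-0010, 00-010, 0011-1, 101110}
Coverage chart:
  m2: 0-0010,00-010
  m10: 00-010 ←essential
  m13: -01101,0011-1
  m15: 0011-1 ←essential
  m18: 0-0010 ←essential
  m21: -10101 ←essential
  m28: -11100 ←essential
  m45: -01101 ←essential
  m46: 101110 ←essential
  m60: -11100 ←essential
Essential: -01101, -10101, -11100, 0-0010, 00-010, 0011-1, 101110

7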